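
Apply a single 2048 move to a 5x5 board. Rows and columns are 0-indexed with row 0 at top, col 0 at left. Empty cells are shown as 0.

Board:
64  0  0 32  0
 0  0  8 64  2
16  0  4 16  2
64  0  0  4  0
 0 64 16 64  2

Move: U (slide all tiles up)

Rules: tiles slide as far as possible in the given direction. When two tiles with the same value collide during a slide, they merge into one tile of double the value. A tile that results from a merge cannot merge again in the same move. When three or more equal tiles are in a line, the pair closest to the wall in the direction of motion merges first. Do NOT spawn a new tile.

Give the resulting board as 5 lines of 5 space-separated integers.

Answer: 64 64  8 32  4
16  0  4 64  2
64  0 16 16  0
 0  0  0  4  0
 0  0  0 64  0

Derivation:
Slide up:
col 0: [64, 0, 16, 64, 0] -> [64, 16, 64, 0, 0]
col 1: [0, 0, 0, 0, 64] -> [64, 0, 0, 0, 0]
col 2: [0, 8, 4, 0, 16] -> [8, 4, 16, 0, 0]
col 3: [32, 64, 16, 4, 64] -> [32, 64, 16, 4, 64]
col 4: [0, 2, 2, 0, 2] -> [4, 2, 0, 0, 0]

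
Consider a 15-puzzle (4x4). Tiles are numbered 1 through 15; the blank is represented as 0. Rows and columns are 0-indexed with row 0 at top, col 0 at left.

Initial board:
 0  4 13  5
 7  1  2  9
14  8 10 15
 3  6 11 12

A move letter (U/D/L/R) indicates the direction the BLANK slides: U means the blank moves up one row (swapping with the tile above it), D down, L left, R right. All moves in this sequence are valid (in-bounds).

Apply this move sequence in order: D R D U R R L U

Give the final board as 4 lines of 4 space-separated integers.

After move 1 (D):
 7  4 13  5
 0  1  2  9
14  8 10 15
 3  6 11 12

After move 2 (R):
 7  4 13  5
 1  0  2  9
14  8 10 15
 3  6 11 12

After move 3 (D):
 7  4 13  5
 1  8  2  9
14  0 10 15
 3  6 11 12

After move 4 (U):
 7  4 13  5
 1  0  2  9
14  8 10 15
 3  6 11 12

After move 5 (R):
 7  4 13  5
 1  2  0  9
14  8 10 15
 3  6 11 12

After move 6 (R):
 7  4 13  5
 1  2  9  0
14  8 10 15
 3  6 11 12

After move 7 (L):
 7  4 13  5
 1  2  0  9
14  8 10 15
 3  6 11 12

After move 8 (U):
 7  4  0  5
 1  2 13  9
14  8 10 15
 3  6 11 12

Answer:  7  4  0  5
 1  2 13  9
14  8 10 15
 3  6 11 12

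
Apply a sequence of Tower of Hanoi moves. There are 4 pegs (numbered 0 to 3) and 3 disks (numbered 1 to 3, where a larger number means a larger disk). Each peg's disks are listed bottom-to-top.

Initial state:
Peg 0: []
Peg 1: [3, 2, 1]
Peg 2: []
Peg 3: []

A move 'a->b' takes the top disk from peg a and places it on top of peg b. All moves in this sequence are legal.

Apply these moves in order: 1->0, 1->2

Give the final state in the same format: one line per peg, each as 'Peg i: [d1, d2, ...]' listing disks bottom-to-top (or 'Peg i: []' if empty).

Answer: Peg 0: [1]
Peg 1: [3]
Peg 2: [2]
Peg 3: []

Derivation:
After move 1 (1->0):
Peg 0: [1]
Peg 1: [3, 2]
Peg 2: []
Peg 3: []

After move 2 (1->2):
Peg 0: [1]
Peg 1: [3]
Peg 2: [2]
Peg 3: []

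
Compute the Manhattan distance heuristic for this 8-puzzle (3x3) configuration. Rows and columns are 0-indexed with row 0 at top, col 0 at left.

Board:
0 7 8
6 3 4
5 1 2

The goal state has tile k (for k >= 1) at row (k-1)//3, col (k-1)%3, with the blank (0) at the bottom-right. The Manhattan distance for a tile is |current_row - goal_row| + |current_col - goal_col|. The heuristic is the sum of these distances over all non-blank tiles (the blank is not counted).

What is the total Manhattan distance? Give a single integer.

Answer: 20

Derivation:
Tile 7: at (0,1), goal (2,0), distance |0-2|+|1-0| = 3
Tile 8: at (0,2), goal (2,1), distance |0-2|+|2-1| = 3
Tile 6: at (1,0), goal (1,2), distance |1-1|+|0-2| = 2
Tile 3: at (1,1), goal (0,2), distance |1-0|+|1-2| = 2
Tile 4: at (1,2), goal (1,0), distance |1-1|+|2-0| = 2
Tile 5: at (2,0), goal (1,1), distance |2-1|+|0-1| = 2
Tile 1: at (2,1), goal (0,0), distance |2-0|+|1-0| = 3
Tile 2: at (2,2), goal (0,1), distance |2-0|+|2-1| = 3
Sum: 3 + 3 + 2 + 2 + 2 + 2 + 3 + 3 = 20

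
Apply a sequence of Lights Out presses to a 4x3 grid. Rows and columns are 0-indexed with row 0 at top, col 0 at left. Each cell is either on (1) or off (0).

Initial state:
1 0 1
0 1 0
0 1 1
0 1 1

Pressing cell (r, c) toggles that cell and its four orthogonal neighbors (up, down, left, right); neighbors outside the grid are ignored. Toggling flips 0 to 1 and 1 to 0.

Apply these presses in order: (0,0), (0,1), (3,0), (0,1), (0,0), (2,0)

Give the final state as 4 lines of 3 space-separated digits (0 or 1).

After press 1 at (0,0):
0 1 1
1 1 0
0 1 1
0 1 1

After press 2 at (0,1):
1 0 0
1 0 0
0 1 1
0 1 1

After press 3 at (3,0):
1 0 0
1 0 0
1 1 1
1 0 1

After press 4 at (0,1):
0 1 1
1 1 0
1 1 1
1 0 1

After press 5 at (0,0):
1 0 1
0 1 0
1 1 1
1 0 1

After press 6 at (2,0):
1 0 1
1 1 0
0 0 1
0 0 1

Answer: 1 0 1
1 1 0
0 0 1
0 0 1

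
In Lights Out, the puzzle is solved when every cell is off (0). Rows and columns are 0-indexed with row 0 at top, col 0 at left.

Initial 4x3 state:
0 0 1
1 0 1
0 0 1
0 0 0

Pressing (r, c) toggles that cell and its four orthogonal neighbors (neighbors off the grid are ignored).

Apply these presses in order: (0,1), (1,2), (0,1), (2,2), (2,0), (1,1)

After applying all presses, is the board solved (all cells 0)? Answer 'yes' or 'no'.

Answer: no

Derivation:
After press 1 at (0,1):
1 1 0
1 1 1
0 0 1
0 0 0

After press 2 at (1,2):
1 1 1
1 0 0
0 0 0
0 0 0

After press 3 at (0,1):
0 0 0
1 1 0
0 0 0
0 0 0

After press 4 at (2,2):
0 0 0
1 1 1
0 1 1
0 0 1

After press 5 at (2,0):
0 0 0
0 1 1
1 0 1
1 0 1

After press 6 at (1,1):
0 1 0
1 0 0
1 1 1
1 0 1

Lights still on: 7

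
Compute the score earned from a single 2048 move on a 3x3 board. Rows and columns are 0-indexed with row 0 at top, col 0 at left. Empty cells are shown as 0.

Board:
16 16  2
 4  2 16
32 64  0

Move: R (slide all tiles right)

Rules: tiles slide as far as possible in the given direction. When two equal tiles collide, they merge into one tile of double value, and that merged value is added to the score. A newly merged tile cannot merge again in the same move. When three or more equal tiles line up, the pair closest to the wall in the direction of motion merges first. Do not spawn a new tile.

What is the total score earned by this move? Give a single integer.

Answer: 32

Derivation:
Slide right:
row 0: [16, 16, 2] -> [0, 32, 2]  score +32 (running 32)
row 1: [4, 2, 16] -> [4, 2, 16]  score +0 (running 32)
row 2: [32, 64, 0] -> [0, 32, 64]  score +0 (running 32)
Board after move:
 0 32  2
 4  2 16
 0 32 64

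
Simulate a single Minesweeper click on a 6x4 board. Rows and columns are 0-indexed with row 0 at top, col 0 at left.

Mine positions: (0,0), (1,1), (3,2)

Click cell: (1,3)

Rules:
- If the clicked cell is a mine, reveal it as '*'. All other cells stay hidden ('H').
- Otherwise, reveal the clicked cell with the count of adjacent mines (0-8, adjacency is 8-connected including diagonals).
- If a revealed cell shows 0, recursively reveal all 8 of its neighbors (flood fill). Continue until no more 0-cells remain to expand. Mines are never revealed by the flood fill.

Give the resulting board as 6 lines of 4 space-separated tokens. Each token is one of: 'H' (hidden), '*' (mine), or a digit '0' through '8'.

H H 1 0
H H 1 0
H H 2 1
H H H H
H H H H
H H H H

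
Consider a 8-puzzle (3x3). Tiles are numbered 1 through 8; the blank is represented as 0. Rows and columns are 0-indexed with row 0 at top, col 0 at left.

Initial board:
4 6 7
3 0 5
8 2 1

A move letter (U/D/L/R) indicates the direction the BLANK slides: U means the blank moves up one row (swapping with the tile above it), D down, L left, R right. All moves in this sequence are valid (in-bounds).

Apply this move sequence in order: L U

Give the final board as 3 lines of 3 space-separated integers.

After move 1 (L):
4 6 7
0 3 5
8 2 1

After move 2 (U):
0 6 7
4 3 5
8 2 1

Answer: 0 6 7
4 3 5
8 2 1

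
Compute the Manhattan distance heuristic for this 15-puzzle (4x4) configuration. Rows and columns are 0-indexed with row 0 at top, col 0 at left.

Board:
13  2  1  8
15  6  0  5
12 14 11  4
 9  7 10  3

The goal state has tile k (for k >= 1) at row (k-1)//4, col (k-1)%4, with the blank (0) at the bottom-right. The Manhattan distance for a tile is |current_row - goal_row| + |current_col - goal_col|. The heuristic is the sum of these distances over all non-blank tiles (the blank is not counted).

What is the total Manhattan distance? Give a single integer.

Tile 13: (0,0)->(3,0) = 3
Tile 2: (0,1)->(0,1) = 0
Tile 1: (0,2)->(0,0) = 2
Tile 8: (0,3)->(1,3) = 1
Tile 15: (1,0)->(3,2) = 4
Tile 6: (1,1)->(1,1) = 0
Tile 5: (1,3)->(1,0) = 3
Tile 12: (2,0)->(2,3) = 3
Tile 14: (2,1)->(3,1) = 1
Tile 11: (2,2)->(2,2) = 0
Tile 4: (2,3)->(0,3) = 2
Tile 9: (3,0)->(2,0) = 1
Tile 7: (3,1)->(1,2) = 3
Tile 10: (3,2)->(2,1) = 2
Tile 3: (3,3)->(0,2) = 4
Sum: 3 + 0 + 2 + 1 + 4 + 0 + 3 + 3 + 1 + 0 + 2 + 1 + 3 + 2 + 4 = 29

Answer: 29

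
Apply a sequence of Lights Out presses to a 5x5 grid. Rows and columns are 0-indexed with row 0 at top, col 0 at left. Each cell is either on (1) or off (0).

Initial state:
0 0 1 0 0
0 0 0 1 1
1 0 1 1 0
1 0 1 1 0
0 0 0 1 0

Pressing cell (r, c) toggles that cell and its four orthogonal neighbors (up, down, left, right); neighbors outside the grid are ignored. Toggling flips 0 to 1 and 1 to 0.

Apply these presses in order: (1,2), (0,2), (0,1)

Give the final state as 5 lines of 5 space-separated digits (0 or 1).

After press 1 at (1,2):
0 0 0 0 0
0 1 1 0 1
1 0 0 1 0
1 0 1 1 0
0 0 0 1 0

After press 2 at (0,2):
0 1 1 1 0
0 1 0 0 1
1 0 0 1 0
1 0 1 1 0
0 0 0 1 0

After press 3 at (0,1):
1 0 0 1 0
0 0 0 0 1
1 0 0 1 0
1 0 1 1 0
0 0 0 1 0

Answer: 1 0 0 1 0
0 0 0 0 1
1 0 0 1 0
1 0 1 1 0
0 0 0 1 0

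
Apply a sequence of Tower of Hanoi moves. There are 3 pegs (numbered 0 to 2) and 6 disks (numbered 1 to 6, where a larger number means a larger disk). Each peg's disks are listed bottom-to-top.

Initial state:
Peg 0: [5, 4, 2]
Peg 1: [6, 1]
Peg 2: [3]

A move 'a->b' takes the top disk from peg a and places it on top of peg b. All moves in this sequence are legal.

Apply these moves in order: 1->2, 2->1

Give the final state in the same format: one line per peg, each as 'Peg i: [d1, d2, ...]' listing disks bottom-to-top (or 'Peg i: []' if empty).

Answer: Peg 0: [5, 4, 2]
Peg 1: [6, 1]
Peg 2: [3]

Derivation:
After move 1 (1->2):
Peg 0: [5, 4, 2]
Peg 1: [6]
Peg 2: [3, 1]

After move 2 (2->1):
Peg 0: [5, 4, 2]
Peg 1: [6, 1]
Peg 2: [3]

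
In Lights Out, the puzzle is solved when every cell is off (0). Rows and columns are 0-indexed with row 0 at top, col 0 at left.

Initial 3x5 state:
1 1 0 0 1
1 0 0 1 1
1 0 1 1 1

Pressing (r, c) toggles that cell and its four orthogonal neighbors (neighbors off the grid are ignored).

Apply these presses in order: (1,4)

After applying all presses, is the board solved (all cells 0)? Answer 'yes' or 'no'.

Answer: no

Derivation:
After press 1 at (1,4):
1 1 0 0 0
1 0 0 0 0
1 0 1 1 0

Lights still on: 6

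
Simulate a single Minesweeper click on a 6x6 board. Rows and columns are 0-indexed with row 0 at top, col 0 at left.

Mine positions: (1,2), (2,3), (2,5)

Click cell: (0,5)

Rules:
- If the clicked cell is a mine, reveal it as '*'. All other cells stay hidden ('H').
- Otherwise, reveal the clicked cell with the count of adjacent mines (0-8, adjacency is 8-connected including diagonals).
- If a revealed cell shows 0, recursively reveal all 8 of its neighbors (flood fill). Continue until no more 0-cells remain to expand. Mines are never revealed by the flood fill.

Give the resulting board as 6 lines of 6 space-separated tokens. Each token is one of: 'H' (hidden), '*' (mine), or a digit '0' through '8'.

H H H 1 0 0
H H H 2 2 1
H H H H H H
H H H H H H
H H H H H H
H H H H H H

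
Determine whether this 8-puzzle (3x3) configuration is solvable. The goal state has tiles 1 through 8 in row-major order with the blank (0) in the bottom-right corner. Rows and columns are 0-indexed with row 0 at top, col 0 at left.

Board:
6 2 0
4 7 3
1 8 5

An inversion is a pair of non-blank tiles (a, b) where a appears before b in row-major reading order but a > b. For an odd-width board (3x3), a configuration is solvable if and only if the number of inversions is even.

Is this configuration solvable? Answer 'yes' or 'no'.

Answer: no

Derivation:
Inversions (pairs i<j in row-major order where tile[i] > tile[j] > 0): 13
13 is odd, so the puzzle is not solvable.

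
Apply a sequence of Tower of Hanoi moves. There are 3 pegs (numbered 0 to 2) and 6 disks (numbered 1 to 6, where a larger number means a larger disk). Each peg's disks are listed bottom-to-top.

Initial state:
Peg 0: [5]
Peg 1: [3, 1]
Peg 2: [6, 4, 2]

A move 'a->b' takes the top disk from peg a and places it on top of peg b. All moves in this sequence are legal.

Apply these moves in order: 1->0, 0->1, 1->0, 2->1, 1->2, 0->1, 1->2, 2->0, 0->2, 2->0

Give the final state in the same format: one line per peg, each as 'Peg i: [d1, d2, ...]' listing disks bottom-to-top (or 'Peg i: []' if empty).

Answer: Peg 0: [5, 1]
Peg 1: [3]
Peg 2: [6, 4, 2]

Derivation:
After move 1 (1->0):
Peg 0: [5, 1]
Peg 1: [3]
Peg 2: [6, 4, 2]

After move 2 (0->1):
Peg 0: [5]
Peg 1: [3, 1]
Peg 2: [6, 4, 2]

After move 3 (1->0):
Peg 0: [5, 1]
Peg 1: [3]
Peg 2: [6, 4, 2]

After move 4 (2->1):
Peg 0: [5, 1]
Peg 1: [3, 2]
Peg 2: [6, 4]

After move 5 (1->2):
Peg 0: [5, 1]
Peg 1: [3]
Peg 2: [6, 4, 2]

After move 6 (0->1):
Peg 0: [5]
Peg 1: [3, 1]
Peg 2: [6, 4, 2]

After move 7 (1->2):
Peg 0: [5]
Peg 1: [3]
Peg 2: [6, 4, 2, 1]

After move 8 (2->0):
Peg 0: [5, 1]
Peg 1: [3]
Peg 2: [6, 4, 2]

After move 9 (0->2):
Peg 0: [5]
Peg 1: [3]
Peg 2: [6, 4, 2, 1]

After move 10 (2->0):
Peg 0: [5, 1]
Peg 1: [3]
Peg 2: [6, 4, 2]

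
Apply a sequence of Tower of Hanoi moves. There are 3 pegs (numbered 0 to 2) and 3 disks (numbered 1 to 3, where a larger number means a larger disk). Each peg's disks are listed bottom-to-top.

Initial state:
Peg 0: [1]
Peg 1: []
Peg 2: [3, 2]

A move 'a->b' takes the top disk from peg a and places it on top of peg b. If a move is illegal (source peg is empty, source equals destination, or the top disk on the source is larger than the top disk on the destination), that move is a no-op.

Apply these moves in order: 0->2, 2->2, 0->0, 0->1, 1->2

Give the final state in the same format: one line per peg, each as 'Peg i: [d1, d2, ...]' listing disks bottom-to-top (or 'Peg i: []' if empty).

After move 1 (0->2):
Peg 0: []
Peg 1: []
Peg 2: [3, 2, 1]

After move 2 (2->2):
Peg 0: []
Peg 1: []
Peg 2: [3, 2, 1]

After move 3 (0->0):
Peg 0: []
Peg 1: []
Peg 2: [3, 2, 1]

After move 4 (0->1):
Peg 0: []
Peg 1: []
Peg 2: [3, 2, 1]

After move 5 (1->2):
Peg 0: []
Peg 1: []
Peg 2: [3, 2, 1]

Answer: Peg 0: []
Peg 1: []
Peg 2: [3, 2, 1]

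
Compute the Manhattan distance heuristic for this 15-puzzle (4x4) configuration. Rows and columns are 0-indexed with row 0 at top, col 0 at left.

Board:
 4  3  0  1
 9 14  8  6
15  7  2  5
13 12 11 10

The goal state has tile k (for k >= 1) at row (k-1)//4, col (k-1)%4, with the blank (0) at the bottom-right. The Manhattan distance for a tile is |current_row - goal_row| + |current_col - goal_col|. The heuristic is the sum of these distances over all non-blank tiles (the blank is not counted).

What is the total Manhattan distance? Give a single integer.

Tile 4: (0,0)->(0,3) = 3
Tile 3: (0,1)->(0,2) = 1
Tile 1: (0,3)->(0,0) = 3
Tile 9: (1,0)->(2,0) = 1
Tile 14: (1,1)->(3,1) = 2
Tile 8: (1,2)->(1,3) = 1
Tile 6: (1,3)->(1,1) = 2
Tile 15: (2,0)->(3,2) = 3
Tile 7: (2,1)->(1,2) = 2
Tile 2: (2,2)->(0,1) = 3
Tile 5: (2,3)->(1,0) = 4
Tile 13: (3,0)->(3,0) = 0
Tile 12: (3,1)->(2,3) = 3
Tile 11: (3,2)->(2,2) = 1
Tile 10: (3,3)->(2,1) = 3
Sum: 3 + 1 + 3 + 1 + 2 + 1 + 2 + 3 + 2 + 3 + 4 + 0 + 3 + 1 + 3 = 32

Answer: 32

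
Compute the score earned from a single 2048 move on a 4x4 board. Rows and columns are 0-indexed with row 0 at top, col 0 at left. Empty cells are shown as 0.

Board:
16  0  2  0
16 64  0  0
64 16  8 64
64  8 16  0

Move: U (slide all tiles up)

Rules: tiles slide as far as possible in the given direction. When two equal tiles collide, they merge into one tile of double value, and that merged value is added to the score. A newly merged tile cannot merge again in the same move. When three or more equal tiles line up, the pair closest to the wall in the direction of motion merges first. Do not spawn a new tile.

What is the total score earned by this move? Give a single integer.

Answer: 160

Derivation:
Slide up:
col 0: [16, 16, 64, 64] -> [32, 128, 0, 0]  score +160 (running 160)
col 1: [0, 64, 16, 8] -> [64, 16, 8, 0]  score +0 (running 160)
col 2: [2, 0, 8, 16] -> [2, 8, 16, 0]  score +0 (running 160)
col 3: [0, 0, 64, 0] -> [64, 0, 0, 0]  score +0 (running 160)
Board after move:
 32  64   2  64
128  16   8   0
  0   8  16   0
  0   0   0   0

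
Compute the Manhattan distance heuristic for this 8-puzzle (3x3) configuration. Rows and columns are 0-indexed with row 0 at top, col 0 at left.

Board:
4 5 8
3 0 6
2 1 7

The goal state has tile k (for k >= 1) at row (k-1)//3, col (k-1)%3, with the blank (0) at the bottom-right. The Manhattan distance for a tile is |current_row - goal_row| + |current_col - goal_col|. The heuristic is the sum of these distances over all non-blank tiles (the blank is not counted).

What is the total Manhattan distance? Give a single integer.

Answer: 16

Derivation:
Tile 4: (0,0)->(1,0) = 1
Tile 5: (0,1)->(1,1) = 1
Tile 8: (0,2)->(2,1) = 3
Tile 3: (1,0)->(0,2) = 3
Tile 6: (1,2)->(1,2) = 0
Tile 2: (2,0)->(0,1) = 3
Tile 1: (2,1)->(0,0) = 3
Tile 7: (2,2)->(2,0) = 2
Sum: 1 + 1 + 3 + 3 + 0 + 3 + 3 + 2 = 16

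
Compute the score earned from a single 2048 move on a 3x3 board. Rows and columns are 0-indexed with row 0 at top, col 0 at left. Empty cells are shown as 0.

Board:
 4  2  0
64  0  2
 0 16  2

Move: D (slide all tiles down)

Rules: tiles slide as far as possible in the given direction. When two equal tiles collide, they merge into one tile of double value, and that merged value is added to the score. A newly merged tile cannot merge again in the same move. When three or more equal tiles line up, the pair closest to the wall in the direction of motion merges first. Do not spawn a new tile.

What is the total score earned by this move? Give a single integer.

Slide down:
col 0: [4, 64, 0] -> [0, 4, 64]  score +0 (running 0)
col 1: [2, 0, 16] -> [0, 2, 16]  score +0 (running 0)
col 2: [0, 2, 2] -> [0, 0, 4]  score +4 (running 4)
Board after move:
 0  0  0
 4  2  0
64 16  4

Answer: 4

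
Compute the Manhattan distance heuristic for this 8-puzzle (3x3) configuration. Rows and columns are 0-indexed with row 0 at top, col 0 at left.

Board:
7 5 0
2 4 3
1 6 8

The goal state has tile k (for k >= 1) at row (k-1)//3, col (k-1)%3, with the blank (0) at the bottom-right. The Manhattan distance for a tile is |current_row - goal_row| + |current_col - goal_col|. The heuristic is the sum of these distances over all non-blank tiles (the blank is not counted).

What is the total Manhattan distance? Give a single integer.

Tile 7: (0,0)->(2,0) = 2
Tile 5: (0,1)->(1,1) = 1
Tile 2: (1,0)->(0,1) = 2
Tile 4: (1,1)->(1,0) = 1
Tile 3: (1,2)->(0,2) = 1
Tile 1: (2,0)->(0,0) = 2
Tile 6: (2,1)->(1,2) = 2
Tile 8: (2,2)->(2,1) = 1
Sum: 2 + 1 + 2 + 1 + 1 + 2 + 2 + 1 = 12

Answer: 12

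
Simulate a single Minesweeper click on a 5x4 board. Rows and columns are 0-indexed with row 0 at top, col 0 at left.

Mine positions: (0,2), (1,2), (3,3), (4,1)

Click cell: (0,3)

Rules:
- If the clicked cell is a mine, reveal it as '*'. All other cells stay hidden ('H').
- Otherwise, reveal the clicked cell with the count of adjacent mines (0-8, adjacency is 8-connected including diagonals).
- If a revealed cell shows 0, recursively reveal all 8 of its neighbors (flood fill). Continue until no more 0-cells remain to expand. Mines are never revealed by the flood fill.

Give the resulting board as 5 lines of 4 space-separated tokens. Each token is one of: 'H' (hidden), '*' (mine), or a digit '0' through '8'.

H H H 2
H H H H
H H H H
H H H H
H H H H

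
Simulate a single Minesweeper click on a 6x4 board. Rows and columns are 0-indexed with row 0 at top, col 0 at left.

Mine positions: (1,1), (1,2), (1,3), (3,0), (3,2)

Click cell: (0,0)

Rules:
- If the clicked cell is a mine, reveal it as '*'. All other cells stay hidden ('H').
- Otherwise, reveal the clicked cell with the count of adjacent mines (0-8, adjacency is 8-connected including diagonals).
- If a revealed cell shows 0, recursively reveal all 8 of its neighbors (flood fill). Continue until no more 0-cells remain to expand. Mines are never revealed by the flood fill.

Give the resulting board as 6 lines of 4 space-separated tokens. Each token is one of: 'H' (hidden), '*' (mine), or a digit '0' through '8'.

1 H H H
H H H H
H H H H
H H H H
H H H H
H H H H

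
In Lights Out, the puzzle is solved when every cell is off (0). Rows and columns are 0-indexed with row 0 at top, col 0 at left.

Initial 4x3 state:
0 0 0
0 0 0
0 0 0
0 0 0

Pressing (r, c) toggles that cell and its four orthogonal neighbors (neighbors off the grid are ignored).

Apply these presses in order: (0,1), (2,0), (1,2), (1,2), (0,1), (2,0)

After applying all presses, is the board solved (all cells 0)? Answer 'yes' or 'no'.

After press 1 at (0,1):
1 1 1
0 1 0
0 0 0
0 0 0

After press 2 at (2,0):
1 1 1
1 1 0
1 1 0
1 0 0

After press 3 at (1,2):
1 1 0
1 0 1
1 1 1
1 0 0

After press 4 at (1,2):
1 1 1
1 1 0
1 1 0
1 0 0

After press 5 at (0,1):
0 0 0
1 0 0
1 1 0
1 0 0

After press 6 at (2,0):
0 0 0
0 0 0
0 0 0
0 0 0

Lights still on: 0

Answer: yes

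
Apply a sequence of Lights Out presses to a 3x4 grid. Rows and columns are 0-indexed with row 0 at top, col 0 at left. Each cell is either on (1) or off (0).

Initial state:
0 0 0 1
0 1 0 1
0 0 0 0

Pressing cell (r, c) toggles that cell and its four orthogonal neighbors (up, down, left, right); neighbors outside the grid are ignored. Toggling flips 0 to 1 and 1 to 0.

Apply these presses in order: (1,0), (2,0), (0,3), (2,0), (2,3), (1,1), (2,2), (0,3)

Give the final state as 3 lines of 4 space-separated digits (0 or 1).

Answer: 1 1 0 1
0 1 0 0
1 0 0 0

Derivation:
After press 1 at (1,0):
1 0 0 1
1 0 0 1
1 0 0 0

After press 2 at (2,0):
1 0 0 1
0 0 0 1
0 1 0 0

After press 3 at (0,3):
1 0 1 0
0 0 0 0
0 1 0 0

After press 4 at (2,0):
1 0 1 0
1 0 0 0
1 0 0 0

After press 5 at (2,3):
1 0 1 0
1 0 0 1
1 0 1 1

After press 6 at (1,1):
1 1 1 0
0 1 1 1
1 1 1 1

After press 7 at (2,2):
1 1 1 0
0 1 0 1
1 0 0 0

After press 8 at (0,3):
1 1 0 1
0 1 0 0
1 0 0 0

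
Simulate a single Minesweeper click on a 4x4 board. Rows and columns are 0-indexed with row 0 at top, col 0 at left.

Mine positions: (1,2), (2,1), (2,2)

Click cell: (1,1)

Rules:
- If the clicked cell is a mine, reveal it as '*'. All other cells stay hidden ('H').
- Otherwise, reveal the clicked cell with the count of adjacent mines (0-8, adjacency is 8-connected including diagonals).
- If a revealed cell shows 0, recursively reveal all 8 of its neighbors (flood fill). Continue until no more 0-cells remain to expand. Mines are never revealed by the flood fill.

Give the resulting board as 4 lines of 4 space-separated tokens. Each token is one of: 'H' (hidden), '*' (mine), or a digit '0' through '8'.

H H H H
H 3 H H
H H H H
H H H H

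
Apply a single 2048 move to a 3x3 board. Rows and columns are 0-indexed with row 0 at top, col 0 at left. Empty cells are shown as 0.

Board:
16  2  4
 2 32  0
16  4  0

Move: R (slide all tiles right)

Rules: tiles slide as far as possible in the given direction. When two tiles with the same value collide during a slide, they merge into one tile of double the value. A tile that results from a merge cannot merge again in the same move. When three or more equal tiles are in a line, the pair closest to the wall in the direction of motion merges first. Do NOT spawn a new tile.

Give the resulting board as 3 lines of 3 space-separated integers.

Answer: 16  2  4
 0  2 32
 0 16  4

Derivation:
Slide right:
row 0: [16, 2, 4] -> [16, 2, 4]
row 1: [2, 32, 0] -> [0, 2, 32]
row 2: [16, 4, 0] -> [0, 16, 4]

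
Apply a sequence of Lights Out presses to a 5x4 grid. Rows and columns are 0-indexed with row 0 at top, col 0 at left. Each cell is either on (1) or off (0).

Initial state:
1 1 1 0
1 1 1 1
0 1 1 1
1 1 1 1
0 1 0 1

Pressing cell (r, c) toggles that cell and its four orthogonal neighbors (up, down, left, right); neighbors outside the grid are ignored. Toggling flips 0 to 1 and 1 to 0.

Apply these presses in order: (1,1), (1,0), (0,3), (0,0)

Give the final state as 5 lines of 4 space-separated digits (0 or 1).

After press 1 at (1,1):
1 0 1 0
0 0 0 1
0 0 1 1
1 1 1 1
0 1 0 1

After press 2 at (1,0):
0 0 1 0
1 1 0 1
1 0 1 1
1 1 1 1
0 1 0 1

After press 3 at (0,3):
0 0 0 1
1 1 0 0
1 0 1 1
1 1 1 1
0 1 0 1

After press 4 at (0,0):
1 1 0 1
0 1 0 0
1 0 1 1
1 1 1 1
0 1 0 1

Answer: 1 1 0 1
0 1 0 0
1 0 1 1
1 1 1 1
0 1 0 1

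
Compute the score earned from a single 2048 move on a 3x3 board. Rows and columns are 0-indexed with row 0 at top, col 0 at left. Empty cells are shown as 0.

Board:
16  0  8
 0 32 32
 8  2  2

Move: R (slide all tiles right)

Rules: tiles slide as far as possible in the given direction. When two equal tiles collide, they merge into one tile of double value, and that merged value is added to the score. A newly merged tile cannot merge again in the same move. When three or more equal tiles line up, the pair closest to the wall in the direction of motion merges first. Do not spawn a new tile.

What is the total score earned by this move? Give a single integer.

Slide right:
row 0: [16, 0, 8] -> [0, 16, 8]  score +0 (running 0)
row 1: [0, 32, 32] -> [0, 0, 64]  score +64 (running 64)
row 2: [8, 2, 2] -> [0, 8, 4]  score +4 (running 68)
Board after move:
 0 16  8
 0  0 64
 0  8  4

Answer: 68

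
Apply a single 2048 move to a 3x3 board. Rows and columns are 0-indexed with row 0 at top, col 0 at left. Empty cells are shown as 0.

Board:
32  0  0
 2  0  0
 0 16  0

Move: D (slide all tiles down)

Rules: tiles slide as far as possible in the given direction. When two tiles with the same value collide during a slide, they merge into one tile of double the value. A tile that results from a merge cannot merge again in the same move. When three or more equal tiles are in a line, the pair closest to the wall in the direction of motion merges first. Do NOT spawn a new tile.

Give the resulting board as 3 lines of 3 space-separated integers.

Slide down:
col 0: [32, 2, 0] -> [0, 32, 2]
col 1: [0, 0, 16] -> [0, 0, 16]
col 2: [0, 0, 0] -> [0, 0, 0]

Answer:  0  0  0
32  0  0
 2 16  0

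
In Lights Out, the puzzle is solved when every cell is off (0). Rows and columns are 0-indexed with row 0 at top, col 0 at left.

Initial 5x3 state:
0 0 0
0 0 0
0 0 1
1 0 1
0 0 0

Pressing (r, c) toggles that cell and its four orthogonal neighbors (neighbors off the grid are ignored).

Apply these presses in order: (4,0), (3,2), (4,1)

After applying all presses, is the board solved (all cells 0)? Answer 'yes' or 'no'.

Answer: yes

Derivation:
After press 1 at (4,0):
0 0 0
0 0 0
0 0 1
0 0 1
1 1 0

After press 2 at (3,2):
0 0 0
0 0 0
0 0 0
0 1 0
1 1 1

After press 3 at (4,1):
0 0 0
0 0 0
0 0 0
0 0 0
0 0 0

Lights still on: 0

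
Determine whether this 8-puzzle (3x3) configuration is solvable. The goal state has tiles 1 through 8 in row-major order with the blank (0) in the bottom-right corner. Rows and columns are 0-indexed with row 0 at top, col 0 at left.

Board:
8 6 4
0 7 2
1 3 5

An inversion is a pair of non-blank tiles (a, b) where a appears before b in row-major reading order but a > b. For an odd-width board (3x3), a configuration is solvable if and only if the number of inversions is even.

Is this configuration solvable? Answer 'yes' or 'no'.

Inversions (pairs i<j in row-major order where tile[i] > tile[j] > 0): 20
20 is even, so the puzzle is solvable.

Answer: yes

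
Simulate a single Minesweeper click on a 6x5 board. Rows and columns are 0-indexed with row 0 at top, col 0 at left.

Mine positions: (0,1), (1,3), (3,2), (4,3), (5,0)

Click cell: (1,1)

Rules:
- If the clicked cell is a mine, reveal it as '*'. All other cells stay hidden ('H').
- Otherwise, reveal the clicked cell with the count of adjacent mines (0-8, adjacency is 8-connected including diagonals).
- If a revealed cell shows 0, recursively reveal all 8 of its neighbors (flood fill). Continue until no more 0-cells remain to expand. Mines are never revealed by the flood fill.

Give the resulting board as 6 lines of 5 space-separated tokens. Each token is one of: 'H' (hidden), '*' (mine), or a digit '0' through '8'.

H H H H H
H 1 H H H
H H H H H
H H H H H
H H H H H
H H H H H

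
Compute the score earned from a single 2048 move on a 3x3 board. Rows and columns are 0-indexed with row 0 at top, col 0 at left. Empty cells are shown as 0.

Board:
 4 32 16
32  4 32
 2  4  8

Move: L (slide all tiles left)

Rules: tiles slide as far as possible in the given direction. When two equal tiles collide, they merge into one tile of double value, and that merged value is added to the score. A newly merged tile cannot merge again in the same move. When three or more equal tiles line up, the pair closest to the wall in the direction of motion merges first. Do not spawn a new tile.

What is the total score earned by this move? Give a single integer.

Slide left:
row 0: [4, 32, 16] -> [4, 32, 16]  score +0 (running 0)
row 1: [32, 4, 32] -> [32, 4, 32]  score +0 (running 0)
row 2: [2, 4, 8] -> [2, 4, 8]  score +0 (running 0)
Board after move:
 4 32 16
32  4 32
 2  4  8

Answer: 0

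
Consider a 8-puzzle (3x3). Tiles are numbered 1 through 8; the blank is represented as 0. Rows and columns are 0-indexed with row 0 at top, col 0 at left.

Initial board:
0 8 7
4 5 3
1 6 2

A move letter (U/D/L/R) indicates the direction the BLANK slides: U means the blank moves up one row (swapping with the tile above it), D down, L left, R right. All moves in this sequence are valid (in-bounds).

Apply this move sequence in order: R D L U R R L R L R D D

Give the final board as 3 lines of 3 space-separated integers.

After move 1 (R):
8 0 7
4 5 3
1 6 2

After move 2 (D):
8 5 7
4 0 3
1 6 2

After move 3 (L):
8 5 7
0 4 3
1 6 2

After move 4 (U):
0 5 7
8 4 3
1 6 2

After move 5 (R):
5 0 7
8 4 3
1 6 2

After move 6 (R):
5 7 0
8 4 3
1 6 2

After move 7 (L):
5 0 7
8 4 3
1 6 2

After move 8 (R):
5 7 0
8 4 3
1 6 2

After move 9 (L):
5 0 7
8 4 3
1 6 2

After move 10 (R):
5 7 0
8 4 3
1 6 2

After move 11 (D):
5 7 3
8 4 0
1 6 2

After move 12 (D):
5 7 3
8 4 2
1 6 0

Answer: 5 7 3
8 4 2
1 6 0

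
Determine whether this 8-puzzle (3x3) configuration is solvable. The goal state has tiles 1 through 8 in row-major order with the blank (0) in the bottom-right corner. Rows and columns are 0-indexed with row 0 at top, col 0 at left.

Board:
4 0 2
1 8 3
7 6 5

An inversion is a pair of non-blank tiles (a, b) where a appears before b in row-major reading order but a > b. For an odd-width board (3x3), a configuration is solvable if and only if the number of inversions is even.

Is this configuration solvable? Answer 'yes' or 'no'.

Answer: no

Derivation:
Inversions (pairs i<j in row-major order where tile[i] > tile[j] > 0): 11
11 is odd, so the puzzle is not solvable.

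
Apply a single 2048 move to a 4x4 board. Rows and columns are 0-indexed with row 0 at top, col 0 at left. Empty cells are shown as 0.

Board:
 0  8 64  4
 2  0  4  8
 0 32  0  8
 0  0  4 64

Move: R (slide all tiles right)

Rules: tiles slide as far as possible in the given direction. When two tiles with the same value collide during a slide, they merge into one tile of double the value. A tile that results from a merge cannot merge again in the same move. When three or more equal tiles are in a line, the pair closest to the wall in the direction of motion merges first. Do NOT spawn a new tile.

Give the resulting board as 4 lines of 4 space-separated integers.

Answer:  0  8 64  4
 0  2  4  8
 0  0 32  8
 0  0  4 64

Derivation:
Slide right:
row 0: [0, 8, 64, 4] -> [0, 8, 64, 4]
row 1: [2, 0, 4, 8] -> [0, 2, 4, 8]
row 2: [0, 32, 0, 8] -> [0, 0, 32, 8]
row 3: [0, 0, 4, 64] -> [0, 0, 4, 64]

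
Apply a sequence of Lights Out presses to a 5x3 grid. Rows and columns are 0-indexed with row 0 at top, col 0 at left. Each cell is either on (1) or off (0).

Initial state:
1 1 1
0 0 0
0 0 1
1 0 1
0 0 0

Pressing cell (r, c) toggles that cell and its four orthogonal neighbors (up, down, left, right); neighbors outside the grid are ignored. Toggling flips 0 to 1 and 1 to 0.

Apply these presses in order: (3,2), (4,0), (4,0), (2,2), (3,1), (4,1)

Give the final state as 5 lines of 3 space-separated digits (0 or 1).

Answer: 1 1 1
0 0 1
0 0 1
0 1 0
1 0 0

Derivation:
After press 1 at (3,2):
1 1 1
0 0 0
0 0 0
1 1 0
0 0 1

After press 2 at (4,0):
1 1 1
0 0 0
0 0 0
0 1 0
1 1 1

After press 3 at (4,0):
1 1 1
0 0 0
0 0 0
1 1 0
0 0 1

After press 4 at (2,2):
1 1 1
0 0 1
0 1 1
1 1 1
0 0 1

After press 5 at (3,1):
1 1 1
0 0 1
0 0 1
0 0 0
0 1 1

After press 6 at (4,1):
1 1 1
0 0 1
0 0 1
0 1 0
1 0 0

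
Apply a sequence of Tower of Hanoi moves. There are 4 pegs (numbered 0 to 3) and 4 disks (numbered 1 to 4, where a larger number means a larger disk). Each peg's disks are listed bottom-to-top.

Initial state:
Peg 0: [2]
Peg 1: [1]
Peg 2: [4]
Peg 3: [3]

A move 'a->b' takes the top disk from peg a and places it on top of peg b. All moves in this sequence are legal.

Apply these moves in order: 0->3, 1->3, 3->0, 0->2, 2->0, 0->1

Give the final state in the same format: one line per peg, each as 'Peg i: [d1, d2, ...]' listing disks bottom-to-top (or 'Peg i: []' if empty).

After move 1 (0->3):
Peg 0: []
Peg 1: [1]
Peg 2: [4]
Peg 3: [3, 2]

After move 2 (1->3):
Peg 0: []
Peg 1: []
Peg 2: [4]
Peg 3: [3, 2, 1]

After move 3 (3->0):
Peg 0: [1]
Peg 1: []
Peg 2: [4]
Peg 3: [3, 2]

After move 4 (0->2):
Peg 0: []
Peg 1: []
Peg 2: [4, 1]
Peg 3: [3, 2]

After move 5 (2->0):
Peg 0: [1]
Peg 1: []
Peg 2: [4]
Peg 3: [3, 2]

After move 6 (0->1):
Peg 0: []
Peg 1: [1]
Peg 2: [4]
Peg 3: [3, 2]

Answer: Peg 0: []
Peg 1: [1]
Peg 2: [4]
Peg 3: [3, 2]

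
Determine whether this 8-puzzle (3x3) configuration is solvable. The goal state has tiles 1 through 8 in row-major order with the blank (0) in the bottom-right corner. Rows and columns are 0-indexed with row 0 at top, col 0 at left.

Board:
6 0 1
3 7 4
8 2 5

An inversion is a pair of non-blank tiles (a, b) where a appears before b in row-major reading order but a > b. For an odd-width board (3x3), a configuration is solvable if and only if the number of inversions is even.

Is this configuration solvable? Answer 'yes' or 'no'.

Inversions (pairs i<j in row-major order where tile[i] > tile[j] > 0): 12
12 is even, so the puzzle is solvable.

Answer: yes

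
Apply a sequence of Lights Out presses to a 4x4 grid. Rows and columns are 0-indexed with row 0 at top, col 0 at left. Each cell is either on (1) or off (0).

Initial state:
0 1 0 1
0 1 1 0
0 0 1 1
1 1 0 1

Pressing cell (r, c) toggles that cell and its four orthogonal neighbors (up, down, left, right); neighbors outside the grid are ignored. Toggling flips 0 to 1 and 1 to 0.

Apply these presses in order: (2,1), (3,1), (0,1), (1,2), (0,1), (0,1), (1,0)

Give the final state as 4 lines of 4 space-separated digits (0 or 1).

Answer: 0 0 0 1
1 1 0 1
0 0 1 1
0 1 1 1

Derivation:
After press 1 at (2,1):
0 1 0 1
0 0 1 0
1 1 0 1
1 0 0 1

After press 2 at (3,1):
0 1 0 1
0 0 1 0
1 0 0 1
0 1 1 1

After press 3 at (0,1):
1 0 1 1
0 1 1 0
1 0 0 1
0 1 1 1

After press 4 at (1,2):
1 0 0 1
0 0 0 1
1 0 1 1
0 1 1 1

After press 5 at (0,1):
0 1 1 1
0 1 0 1
1 0 1 1
0 1 1 1

After press 6 at (0,1):
1 0 0 1
0 0 0 1
1 0 1 1
0 1 1 1

After press 7 at (1,0):
0 0 0 1
1 1 0 1
0 0 1 1
0 1 1 1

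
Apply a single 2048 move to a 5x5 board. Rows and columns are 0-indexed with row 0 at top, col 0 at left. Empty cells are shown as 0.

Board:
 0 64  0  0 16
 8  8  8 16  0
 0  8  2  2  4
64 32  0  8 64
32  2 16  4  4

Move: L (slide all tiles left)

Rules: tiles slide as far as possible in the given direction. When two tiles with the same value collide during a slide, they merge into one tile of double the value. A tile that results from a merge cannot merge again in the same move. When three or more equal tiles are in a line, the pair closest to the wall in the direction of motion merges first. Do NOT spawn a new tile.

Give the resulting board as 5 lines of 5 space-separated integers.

Answer: 64 16  0  0  0
16  8 16  0  0
 8  4  4  0  0
64 32  8 64  0
32  2 16  8  0

Derivation:
Slide left:
row 0: [0, 64, 0, 0, 16] -> [64, 16, 0, 0, 0]
row 1: [8, 8, 8, 16, 0] -> [16, 8, 16, 0, 0]
row 2: [0, 8, 2, 2, 4] -> [8, 4, 4, 0, 0]
row 3: [64, 32, 0, 8, 64] -> [64, 32, 8, 64, 0]
row 4: [32, 2, 16, 4, 4] -> [32, 2, 16, 8, 0]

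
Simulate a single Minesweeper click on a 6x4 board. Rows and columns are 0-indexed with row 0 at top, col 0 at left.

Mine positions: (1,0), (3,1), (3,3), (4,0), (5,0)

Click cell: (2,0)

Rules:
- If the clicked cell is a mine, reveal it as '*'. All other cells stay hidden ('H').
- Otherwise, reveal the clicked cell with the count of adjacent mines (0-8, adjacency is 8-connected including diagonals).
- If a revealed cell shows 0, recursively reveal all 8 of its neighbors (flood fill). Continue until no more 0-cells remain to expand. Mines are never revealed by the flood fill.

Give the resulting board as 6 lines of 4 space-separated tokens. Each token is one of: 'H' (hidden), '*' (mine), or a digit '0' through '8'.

H H H H
H H H H
2 H H H
H H H H
H H H H
H H H H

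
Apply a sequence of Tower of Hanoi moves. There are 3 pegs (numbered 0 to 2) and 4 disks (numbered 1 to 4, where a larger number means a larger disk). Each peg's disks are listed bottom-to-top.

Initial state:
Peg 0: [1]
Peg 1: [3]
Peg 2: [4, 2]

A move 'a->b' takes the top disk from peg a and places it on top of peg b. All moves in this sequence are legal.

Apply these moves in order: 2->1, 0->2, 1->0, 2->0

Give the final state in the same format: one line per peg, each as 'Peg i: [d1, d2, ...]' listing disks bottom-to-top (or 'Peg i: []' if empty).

After move 1 (2->1):
Peg 0: [1]
Peg 1: [3, 2]
Peg 2: [4]

After move 2 (0->2):
Peg 0: []
Peg 1: [3, 2]
Peg 2: [4, 1]

After move 3 (1->0):
Peg 0: [2]
Peg 1: [3]
Peg 2: [4, 1]

After move 4 (2->0):
Peg 0: [2, 1]
Peg 1: [3]
Peg 2: [4]

Answer: Peg 0: [2, 1]
Peg 1: [3]
Peg 2: [4]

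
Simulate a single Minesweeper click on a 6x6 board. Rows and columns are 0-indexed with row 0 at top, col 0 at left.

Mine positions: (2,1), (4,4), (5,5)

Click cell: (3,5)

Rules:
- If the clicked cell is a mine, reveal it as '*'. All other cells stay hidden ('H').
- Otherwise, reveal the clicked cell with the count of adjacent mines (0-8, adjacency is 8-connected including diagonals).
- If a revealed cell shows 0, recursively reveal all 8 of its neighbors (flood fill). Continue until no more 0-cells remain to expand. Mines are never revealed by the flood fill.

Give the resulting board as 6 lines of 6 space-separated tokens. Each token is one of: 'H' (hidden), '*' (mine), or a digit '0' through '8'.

H H H H H H
H H H H H H
H H H H H H
H H H H H 1
H H H H H H
H H H H H H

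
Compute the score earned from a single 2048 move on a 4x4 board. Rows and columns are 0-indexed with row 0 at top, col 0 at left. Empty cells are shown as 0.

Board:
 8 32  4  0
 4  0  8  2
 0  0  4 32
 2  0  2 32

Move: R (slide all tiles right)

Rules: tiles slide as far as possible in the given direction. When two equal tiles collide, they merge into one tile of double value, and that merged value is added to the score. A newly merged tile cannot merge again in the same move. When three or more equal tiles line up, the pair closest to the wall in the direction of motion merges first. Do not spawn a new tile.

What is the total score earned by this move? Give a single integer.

Slide right:
row 0: [8, 32, 4, 0] -> [0, 8, 32, 4]  score +0 (running 0)
row 1: [4, 0, 8, 2] -> [0, 4, 8, 2]  score +0 (running 0)
row 2: [0, 0, 4, 32] -> [0, 0, 4, 32]  score +0 (running 0)
row 3: [2, 0, 2, 32] -> [0, 0, 4, 32]  score +4 (running 4)
Board after move:
 0  8 32  4
 0  4  8  2
 0  0  4 32
 0  0  4 32

Answer: 4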